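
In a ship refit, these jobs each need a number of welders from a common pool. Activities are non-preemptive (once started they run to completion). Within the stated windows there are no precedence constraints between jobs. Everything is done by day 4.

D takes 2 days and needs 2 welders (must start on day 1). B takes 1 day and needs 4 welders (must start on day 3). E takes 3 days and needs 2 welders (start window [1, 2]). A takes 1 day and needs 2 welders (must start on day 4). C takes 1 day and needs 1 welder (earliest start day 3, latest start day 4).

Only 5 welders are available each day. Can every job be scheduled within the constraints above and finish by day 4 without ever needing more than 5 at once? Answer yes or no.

no

The minimum achievable peak is 6; 5 < 6, so no feasible schedule stays within the cap.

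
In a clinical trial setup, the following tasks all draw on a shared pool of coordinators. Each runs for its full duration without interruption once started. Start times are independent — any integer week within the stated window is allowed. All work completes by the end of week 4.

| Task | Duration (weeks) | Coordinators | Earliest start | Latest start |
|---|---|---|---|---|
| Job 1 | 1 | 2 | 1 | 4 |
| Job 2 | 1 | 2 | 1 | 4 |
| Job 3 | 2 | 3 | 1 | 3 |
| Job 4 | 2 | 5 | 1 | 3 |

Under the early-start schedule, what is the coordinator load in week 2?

8

At early start, week 2 has: Job 3, Job 4.
Demand: 3 + 5 = 8.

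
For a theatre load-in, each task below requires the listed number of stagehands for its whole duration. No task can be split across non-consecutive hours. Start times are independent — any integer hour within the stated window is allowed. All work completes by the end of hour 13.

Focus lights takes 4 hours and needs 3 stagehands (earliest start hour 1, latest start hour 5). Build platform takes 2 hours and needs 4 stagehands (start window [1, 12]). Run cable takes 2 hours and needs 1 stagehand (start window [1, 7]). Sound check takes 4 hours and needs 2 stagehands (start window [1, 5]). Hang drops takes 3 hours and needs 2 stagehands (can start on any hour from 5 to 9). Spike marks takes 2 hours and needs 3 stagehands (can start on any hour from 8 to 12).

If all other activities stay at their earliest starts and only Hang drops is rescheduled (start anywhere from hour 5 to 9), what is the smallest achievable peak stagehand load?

10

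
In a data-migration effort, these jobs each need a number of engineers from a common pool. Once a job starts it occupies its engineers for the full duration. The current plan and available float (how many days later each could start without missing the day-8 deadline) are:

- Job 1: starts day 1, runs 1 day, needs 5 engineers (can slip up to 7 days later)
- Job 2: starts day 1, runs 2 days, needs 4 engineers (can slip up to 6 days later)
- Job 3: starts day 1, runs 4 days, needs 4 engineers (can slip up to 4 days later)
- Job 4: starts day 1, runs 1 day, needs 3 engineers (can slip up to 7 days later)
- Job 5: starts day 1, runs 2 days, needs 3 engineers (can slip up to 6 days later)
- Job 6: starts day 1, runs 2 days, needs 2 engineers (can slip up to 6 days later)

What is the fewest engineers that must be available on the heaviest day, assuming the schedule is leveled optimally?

Early-start (Job 1@1, Job 2@1, Job 3@1, Job 4@1, Job 5@1, Job 6@1) gives peak 21: d1:21  d2:13  d3:4  d4:4  d5:0  d6:0  d7:0  d8:0.
Shift Job 2→2, Job 3→4, Job 4→2, Job 5→3, Job 6→5.
Schedule Job 1@1, Job 2@2, Job 3@4, Job 4@2, Job 5@3, Job 6@5: d1:5  d2:7  d3:7  d4:7  d5:6  d6:6  d7:4  d8:0 — peak 7.

7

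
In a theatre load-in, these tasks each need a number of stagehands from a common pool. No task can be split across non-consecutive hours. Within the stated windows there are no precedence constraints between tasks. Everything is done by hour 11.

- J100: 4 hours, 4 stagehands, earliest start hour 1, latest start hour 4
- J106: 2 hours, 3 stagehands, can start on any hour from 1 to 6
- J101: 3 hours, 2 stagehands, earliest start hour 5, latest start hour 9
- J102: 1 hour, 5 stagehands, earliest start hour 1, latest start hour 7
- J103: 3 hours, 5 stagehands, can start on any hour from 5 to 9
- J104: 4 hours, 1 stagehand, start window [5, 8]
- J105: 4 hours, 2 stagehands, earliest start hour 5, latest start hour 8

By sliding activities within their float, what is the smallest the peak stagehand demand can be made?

Early-start (J100@1, J106@1, J101@5, J102@1, J103@5, J104@5, J105@5) gives peak 12: h1:12  h2:7  h3:4  h4:4  h5:10  h6:10  h7:10  h8:3  h9:0  h10:0  h11:0.
Shift J101→6, J102→5, J103→9, J105→6.
Schedule J100@1, J106@1, J101@6, J102@5, J103@9, J104@5, J105@6: h1:7  h2:7  h3:4  h4:4  h5:6  h6:5  h7:5  h8:5  h9:7  h10:5  h11:5 — peak 7.

7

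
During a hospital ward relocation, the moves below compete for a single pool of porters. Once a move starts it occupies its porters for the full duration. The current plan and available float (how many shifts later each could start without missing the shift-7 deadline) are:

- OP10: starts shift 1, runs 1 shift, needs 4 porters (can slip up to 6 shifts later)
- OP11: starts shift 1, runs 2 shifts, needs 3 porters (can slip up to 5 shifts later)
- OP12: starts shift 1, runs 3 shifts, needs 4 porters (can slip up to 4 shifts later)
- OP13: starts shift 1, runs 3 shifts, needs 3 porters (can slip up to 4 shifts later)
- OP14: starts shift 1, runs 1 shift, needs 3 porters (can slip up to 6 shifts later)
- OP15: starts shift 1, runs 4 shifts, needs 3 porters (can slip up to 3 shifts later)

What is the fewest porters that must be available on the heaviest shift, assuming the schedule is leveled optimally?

Early-start (OP10@1, OP11@1, OP12@1, OP13@1, OP14@1, OP15@1) gives peak 20: s1:20  s2:13  s3:10  s4:3  s5:0  s6:0  s7:0.
Shift OP12→2, OP13→5, OP14→3, OP15→4.
Schedule OP10@1, OP11@1, OP12@2, OP13@5, OP14@3, OP15@4: s1:7  s2:7  s3:7  s4:7  s5:6  s6:6  s7:6 — peak 7.
Total porter-shifts = 46 over 7 shifts ⇒ peak ≥ ⌈46/7⌉ = 7, so 7 is optimal.

7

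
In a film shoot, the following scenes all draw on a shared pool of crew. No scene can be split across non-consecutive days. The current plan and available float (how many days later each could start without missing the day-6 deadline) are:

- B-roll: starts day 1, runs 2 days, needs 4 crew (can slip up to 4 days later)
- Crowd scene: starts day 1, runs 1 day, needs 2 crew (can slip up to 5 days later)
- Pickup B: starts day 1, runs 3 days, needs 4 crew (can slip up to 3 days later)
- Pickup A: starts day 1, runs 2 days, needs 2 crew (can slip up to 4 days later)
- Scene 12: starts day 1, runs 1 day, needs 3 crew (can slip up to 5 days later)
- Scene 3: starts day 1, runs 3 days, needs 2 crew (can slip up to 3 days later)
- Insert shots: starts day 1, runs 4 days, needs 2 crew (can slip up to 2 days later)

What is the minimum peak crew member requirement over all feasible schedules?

Early-start (B-roll@1, Crowd scene@1, Pickup B@1, Pickup A@1, Scene 12@1, Scene 3@1, Insert shots@1) gives peak 19: d1:19  d2:14  d3:8  d4:2  d5:0  d6:0.
Shift Pickup B→2, Pickup A→5, Scene 12→6, Scene 3→3, Insert shots→3.
Schedule B-roll@1, Crowd scene@1, Pickup B@2, Pickup A@5, Scene 12@6, Scene 3@3, Insert shots@3: d1:6  d2:8  d3:8  d4:8  d5:6  d6:7 — peak 8.
Total crew member-days = 43 over 6 days ⇒ peak ≥ ⌈43/6⌉ = 8, so 8 is optimal.

8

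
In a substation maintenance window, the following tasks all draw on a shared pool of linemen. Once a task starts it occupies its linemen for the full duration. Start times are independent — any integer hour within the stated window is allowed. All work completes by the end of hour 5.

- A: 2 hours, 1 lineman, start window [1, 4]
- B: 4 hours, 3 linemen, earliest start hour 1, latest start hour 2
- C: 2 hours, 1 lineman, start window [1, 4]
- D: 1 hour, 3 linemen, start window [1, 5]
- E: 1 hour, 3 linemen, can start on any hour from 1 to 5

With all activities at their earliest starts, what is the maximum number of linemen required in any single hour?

11

Early-start schedule: A@1, B@1, C@1, D@1, E@1.
Load per hour: hour 1: 11, hour 2: 5, hour 3: 3, hour 4: 3, hour 5: 0.
Peak is 11.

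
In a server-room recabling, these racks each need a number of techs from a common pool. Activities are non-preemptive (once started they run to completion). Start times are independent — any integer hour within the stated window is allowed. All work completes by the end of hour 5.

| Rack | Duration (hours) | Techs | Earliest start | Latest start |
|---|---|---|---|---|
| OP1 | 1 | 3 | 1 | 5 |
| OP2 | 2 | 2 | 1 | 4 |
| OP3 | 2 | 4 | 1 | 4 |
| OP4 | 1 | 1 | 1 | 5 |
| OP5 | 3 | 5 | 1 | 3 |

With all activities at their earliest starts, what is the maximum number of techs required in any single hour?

Early-start schedule: OP1@1, OP2@1, OP3@1, OP4@1, OP5@1.
Load per hour: hour 1: 15, hour 2: 11, hour 3: 5, hour 4: 0, hour 5: 0.
Peak is 15.

15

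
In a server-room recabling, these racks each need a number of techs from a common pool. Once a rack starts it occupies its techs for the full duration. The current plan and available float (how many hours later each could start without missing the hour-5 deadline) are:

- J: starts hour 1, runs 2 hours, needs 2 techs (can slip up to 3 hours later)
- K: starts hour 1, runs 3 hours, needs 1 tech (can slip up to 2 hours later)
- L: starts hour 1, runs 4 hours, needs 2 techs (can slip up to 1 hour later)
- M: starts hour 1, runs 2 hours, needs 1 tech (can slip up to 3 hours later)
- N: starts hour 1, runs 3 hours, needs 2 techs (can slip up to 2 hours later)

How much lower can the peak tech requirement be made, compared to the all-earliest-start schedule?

Early-start peak: h1:8  h2:8  h3:5  h4:2  h5:0 ⇒ 8.
Leveled (J@1, K@1, L@1, M@4, N@3): h1:5  h2:5  h3:5  h4:5  h5:3 ⇒ 5.
Reduction 8 − 5 = 3.

3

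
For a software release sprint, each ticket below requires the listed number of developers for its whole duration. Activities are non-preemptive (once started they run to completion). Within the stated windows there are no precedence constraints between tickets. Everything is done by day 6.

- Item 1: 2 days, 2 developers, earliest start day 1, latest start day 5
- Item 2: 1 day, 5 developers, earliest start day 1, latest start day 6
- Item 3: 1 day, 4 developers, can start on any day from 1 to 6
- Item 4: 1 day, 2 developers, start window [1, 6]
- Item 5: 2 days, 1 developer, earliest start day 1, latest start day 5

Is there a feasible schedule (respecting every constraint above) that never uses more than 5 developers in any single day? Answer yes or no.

yes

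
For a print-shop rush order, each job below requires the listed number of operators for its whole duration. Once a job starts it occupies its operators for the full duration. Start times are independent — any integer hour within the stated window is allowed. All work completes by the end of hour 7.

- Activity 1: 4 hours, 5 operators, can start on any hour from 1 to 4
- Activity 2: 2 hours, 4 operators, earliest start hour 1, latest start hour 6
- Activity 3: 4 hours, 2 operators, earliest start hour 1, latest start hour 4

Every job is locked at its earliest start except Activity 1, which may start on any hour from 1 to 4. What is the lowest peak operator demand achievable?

7

Activity 1@1: h1:11  h2:11  h3:7  h4:7  h5:0  h6:0  h7:0 → peak 11
Activity 1@2: h1:6  h2:11  h3:7  h4:7  h5:5  h6:0  h7:0 → peak 11
Activity 1@3: h1:6  h2:6  h3:7  h4:7  h5:5  h6:5  h7:0 → peak 7
Activity 1@4: h1:6  h2:6  h3:2  h4:7  h5:5  h6:5  h7:5 → peak 7
Best is Activity 1@3, peak 7.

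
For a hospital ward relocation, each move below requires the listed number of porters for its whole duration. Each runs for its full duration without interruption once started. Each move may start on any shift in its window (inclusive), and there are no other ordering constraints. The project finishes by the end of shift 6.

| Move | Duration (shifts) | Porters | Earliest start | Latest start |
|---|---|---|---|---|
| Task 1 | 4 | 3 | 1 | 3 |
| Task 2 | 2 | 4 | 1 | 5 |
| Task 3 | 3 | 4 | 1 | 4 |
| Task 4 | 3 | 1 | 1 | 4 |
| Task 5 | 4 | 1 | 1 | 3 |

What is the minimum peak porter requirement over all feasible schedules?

8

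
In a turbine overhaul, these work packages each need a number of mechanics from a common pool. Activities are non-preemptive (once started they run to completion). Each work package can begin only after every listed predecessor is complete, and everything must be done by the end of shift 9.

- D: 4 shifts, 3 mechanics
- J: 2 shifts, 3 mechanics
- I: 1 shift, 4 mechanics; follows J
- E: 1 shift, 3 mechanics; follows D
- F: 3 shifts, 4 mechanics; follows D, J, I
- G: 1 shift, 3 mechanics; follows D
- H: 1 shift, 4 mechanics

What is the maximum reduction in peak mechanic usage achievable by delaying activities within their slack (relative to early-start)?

Early-start peak: s1:10  s2:6  s3:7  s4:3  s5:10  s6:4  s7:4  s8:0  s9:0 ⇒ 10.
Leveled (D@1, J@1, I@3, E@5, F@5, G@6, H@4): s1:6  s2:6  s3:7  s4:7  s5:7  s6:7  s7:4  s8:0  s9:0 ⇒ 7.
Reduction 10 − 7 = 3.

3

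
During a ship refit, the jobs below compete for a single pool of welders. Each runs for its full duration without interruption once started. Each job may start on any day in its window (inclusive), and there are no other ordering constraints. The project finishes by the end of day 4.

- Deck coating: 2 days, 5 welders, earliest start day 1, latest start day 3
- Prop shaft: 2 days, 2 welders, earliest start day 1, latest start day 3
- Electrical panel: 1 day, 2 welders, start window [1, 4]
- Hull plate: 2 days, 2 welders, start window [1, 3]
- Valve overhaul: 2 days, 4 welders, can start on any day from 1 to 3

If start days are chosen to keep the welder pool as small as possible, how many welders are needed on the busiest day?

Early-start (Deck coating@1, Prop shaft@1, Electrical panel@1, Hull plate@1, Valve overhaul@1) gives peak 15: d1:15  d2:13  d3:0  d4:0.
Shift Electrical panel→3, Hull plate→3, Valve overhaul→3.
Schedule Deck coating@1, Prop shaft@1, Electrical panel@3, Hull plate@3, Valve overhaul@3: d1:7  d2:7  d3:8  d4:6 — peak 8.

8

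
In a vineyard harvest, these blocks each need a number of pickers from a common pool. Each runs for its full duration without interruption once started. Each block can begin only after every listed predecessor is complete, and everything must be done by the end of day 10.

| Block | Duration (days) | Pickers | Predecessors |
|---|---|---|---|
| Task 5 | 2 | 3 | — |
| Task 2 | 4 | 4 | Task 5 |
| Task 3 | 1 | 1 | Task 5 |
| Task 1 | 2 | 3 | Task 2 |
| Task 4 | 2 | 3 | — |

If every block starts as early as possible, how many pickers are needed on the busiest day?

6

Early-start schedule: Task 5@1, Task 2@3, Task 3@3, Task 1@7, Task 4@1.
Load per day: day 1: 6, day 2: 6, day 3: 5, day 4: 4, day 5: 4, day 6: 4, day 7: 3, day 8: 3, day 9: 0, day 10: 0.
Peak is 6.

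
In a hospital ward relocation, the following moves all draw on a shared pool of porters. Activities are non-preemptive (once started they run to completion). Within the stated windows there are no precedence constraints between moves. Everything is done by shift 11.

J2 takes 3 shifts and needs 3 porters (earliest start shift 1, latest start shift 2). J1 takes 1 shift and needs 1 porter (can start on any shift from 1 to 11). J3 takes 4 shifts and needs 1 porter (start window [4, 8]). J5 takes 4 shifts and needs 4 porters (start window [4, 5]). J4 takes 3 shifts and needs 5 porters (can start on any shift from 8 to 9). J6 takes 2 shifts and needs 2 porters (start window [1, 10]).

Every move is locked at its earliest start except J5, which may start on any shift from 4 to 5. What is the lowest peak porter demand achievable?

6

J5@4: s1:6  s2:5  s3:3  s4:5  s5:5  s6:5  s7:5  s8:5  s9:5  s10:5  s11:0 → peak 6
J5@5: s1:6  s2:5  s3:3  s4:1  s5:5  s6:5  s7:5  s8:9  s9:5  s10:5  s11:0 → peak 9
Best is J5@4, peak 6.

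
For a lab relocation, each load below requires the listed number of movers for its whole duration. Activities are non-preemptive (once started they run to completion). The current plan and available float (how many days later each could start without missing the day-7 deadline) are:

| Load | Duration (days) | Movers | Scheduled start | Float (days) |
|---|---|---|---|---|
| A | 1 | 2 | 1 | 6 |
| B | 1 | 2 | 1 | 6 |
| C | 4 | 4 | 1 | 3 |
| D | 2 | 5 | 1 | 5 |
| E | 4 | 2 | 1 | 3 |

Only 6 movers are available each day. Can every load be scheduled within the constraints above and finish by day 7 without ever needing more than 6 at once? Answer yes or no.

Schedule A@1, B@1, C@2, D@6, E@1: d1:6  d2:6  d3:6  d4:6  d5:4  d6:5  d7:5 — peak 6 ≤ 6.

yes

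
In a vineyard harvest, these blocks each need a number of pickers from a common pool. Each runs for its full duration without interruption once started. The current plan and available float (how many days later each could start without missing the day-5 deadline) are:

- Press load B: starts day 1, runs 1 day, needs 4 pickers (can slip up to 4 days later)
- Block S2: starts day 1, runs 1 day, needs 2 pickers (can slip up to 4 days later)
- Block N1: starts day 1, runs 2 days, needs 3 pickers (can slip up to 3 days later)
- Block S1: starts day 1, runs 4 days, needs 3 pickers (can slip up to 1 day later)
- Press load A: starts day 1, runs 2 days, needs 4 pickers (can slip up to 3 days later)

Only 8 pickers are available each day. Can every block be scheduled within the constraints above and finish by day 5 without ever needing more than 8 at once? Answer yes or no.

yes

Schedule Press load B@1, Block S2@1, Block N1@2, Block S1@2, Press load A@4: d1:6  d2:6  d3:6  d4:7  d5:7 — peak 7 ≤ 8.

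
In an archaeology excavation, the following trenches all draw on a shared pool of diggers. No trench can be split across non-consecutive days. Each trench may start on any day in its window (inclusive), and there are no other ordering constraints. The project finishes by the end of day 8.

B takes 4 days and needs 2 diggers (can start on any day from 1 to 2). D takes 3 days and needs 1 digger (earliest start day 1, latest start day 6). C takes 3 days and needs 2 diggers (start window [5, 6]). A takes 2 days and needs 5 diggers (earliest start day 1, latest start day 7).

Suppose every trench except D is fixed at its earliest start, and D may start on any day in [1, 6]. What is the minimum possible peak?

D@1: d1:8  d2:8  d3:3  d4:2  d5:2  d6:2  d7:2  d8:0 → peak 8
D@2: d1:7  d2:8  d3:3  d4:3  d5:2  d6:2  d7:2  d8:0 → peak 8
D@3: d1:7  d2:7  d3:3  d4:3  d5:3  d6:2  d7:2  d8:0 → peak 7
D@4: d1:7  d2:7  d3:2  d4:3  d5:3  d6:3  d7:2  d8:0 → peak 7
D@5: d1:7  d2:7  d3:2  d4:2  d5:3  d6:3  d7:3  d8:0 → peak 7
D@6: d1:7  d2:7  d3:2  d4:2  d5:2  d6:3  d7:3  d8:1 → peak 7
Best is D@3, peak 7.

7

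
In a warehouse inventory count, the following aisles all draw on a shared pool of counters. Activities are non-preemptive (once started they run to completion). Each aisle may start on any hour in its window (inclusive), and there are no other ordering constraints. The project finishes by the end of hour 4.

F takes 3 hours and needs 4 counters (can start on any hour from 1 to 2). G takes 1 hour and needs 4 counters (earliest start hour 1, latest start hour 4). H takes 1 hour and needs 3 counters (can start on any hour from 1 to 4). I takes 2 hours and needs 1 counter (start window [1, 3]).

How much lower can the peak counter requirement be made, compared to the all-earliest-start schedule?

Early-start peak: h1:12  h2:5  h3:4  h4:0 ⇒ 12.
Leveled (F@1, G@4, H@1, I@2): h1:7  h2:5  h3:5  h4:4 ⇒ 7.
Reduction 12 − 7 = 5.

5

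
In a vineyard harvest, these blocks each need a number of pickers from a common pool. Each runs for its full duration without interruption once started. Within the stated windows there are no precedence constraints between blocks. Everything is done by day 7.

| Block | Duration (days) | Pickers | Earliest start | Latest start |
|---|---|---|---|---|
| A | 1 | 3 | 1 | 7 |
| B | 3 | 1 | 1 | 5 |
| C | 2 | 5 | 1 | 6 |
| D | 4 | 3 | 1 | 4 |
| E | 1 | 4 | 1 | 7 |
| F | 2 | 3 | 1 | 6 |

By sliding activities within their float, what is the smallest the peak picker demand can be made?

Early-start (A@1, B@1, C@1, D@1, E@1, F@1) gives peak 19: d1:19  d2:12  d3:4  d4:3  d5:0  d6:0  d7:0.
Shift B→4, C→5, E→7, F→2.
Schedule A@1, B@4, C@5, D@1, E@7, F@2: d1:6  d2:6  d3:6  d4:4  d5:6  d6:6  d7:4 — peak 6.
Total picker-days = 38 over 7 days ⇒ peak ≥ ⌈38/7⌉ = 6, so 6 is optimal.

6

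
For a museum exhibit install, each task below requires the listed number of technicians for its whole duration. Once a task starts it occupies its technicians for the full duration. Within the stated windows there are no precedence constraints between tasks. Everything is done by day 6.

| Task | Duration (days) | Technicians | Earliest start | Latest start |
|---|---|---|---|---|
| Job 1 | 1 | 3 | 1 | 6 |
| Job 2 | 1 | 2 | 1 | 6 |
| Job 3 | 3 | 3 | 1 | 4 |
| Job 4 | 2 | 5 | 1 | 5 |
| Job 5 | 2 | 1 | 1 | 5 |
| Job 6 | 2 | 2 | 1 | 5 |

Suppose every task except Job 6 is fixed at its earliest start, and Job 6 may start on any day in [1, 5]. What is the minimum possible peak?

14

Job 6@1: d1:16  d2:11  d3:3  d4:0  d5:0  d6:0 → peak 16
Job 6@2: d1:14  d2:11  d3:5  d4:0  d5:0  d6:0 → peak 14
Job 6@3: d1:14  d2:9  d3:5  d4:2  d5:0  d6:0 → peak 14
Job 6@4: d1:14  d2:9  d3:3  d4:2  d5:2  d6:0 → peak 14
Job 6@5: d1:14  d2:9  d3:3  d4:0  d5:2  d6:2 → peak 14
Best is Job 6@2, peak 14.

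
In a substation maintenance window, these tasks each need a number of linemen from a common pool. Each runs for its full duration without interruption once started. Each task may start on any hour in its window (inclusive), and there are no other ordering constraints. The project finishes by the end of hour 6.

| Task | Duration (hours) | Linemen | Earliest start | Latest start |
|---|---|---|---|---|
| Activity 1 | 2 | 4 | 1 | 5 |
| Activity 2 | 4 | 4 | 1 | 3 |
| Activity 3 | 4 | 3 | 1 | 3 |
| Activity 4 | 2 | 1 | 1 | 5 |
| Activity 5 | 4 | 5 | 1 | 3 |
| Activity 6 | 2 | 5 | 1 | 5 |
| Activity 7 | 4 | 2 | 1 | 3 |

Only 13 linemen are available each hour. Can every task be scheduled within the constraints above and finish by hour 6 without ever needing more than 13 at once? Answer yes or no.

no

The minimum achievable peak is 14; 13 < 14, so no feasible schedule stays within the cap.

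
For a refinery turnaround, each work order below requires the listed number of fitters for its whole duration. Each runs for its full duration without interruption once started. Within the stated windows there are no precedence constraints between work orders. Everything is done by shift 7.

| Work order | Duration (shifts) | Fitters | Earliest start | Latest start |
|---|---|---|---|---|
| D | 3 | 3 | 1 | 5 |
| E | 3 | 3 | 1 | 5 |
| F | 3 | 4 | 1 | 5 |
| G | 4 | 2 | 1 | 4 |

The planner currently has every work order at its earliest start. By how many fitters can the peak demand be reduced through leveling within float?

6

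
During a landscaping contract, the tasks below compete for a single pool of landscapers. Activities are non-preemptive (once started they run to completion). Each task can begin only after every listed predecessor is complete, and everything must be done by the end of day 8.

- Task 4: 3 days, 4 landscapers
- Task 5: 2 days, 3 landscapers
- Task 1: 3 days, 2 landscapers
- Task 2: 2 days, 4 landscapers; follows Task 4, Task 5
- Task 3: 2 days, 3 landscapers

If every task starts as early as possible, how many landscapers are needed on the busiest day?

Early-start schedule: Task 4@1, Task 5@1, Task 1@1, Task 2@4, Task 3@1.
Load per day: day 1: 12, day 2: 12, day 3: 6, day 4: 4, day 5: 4, day 6: 0, day 7: 0, day 8: 0.
Peak is 12.

12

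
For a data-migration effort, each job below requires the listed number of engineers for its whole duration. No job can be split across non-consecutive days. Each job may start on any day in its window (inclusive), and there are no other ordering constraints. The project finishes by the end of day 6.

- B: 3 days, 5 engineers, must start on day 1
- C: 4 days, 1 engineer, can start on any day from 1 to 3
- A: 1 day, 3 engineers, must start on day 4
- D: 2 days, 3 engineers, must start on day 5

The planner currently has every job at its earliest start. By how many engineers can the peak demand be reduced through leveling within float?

0

Early-start peak: d1:6  d2:6  d3:6  d4:4  d5:3  d6:3 ⇒ 6.
Leveled (B@1, C@1, A@4, D@5): d1:6  d2:6  d3:6  d4:4  d5:3  d6:3 ⇒ 6.
Reduction 6 − 6 = 0.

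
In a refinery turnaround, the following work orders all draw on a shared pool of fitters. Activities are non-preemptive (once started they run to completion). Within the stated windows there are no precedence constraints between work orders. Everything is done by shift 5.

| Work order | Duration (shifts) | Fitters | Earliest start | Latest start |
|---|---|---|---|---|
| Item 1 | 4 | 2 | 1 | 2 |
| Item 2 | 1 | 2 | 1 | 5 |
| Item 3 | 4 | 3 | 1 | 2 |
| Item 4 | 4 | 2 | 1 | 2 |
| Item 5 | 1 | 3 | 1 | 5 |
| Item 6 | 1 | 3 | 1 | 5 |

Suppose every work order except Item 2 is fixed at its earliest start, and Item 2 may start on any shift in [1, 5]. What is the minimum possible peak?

Item 2@1: s1:15  s2:7  s3:7  s4:7  s5:0 → peak 15
Item 2@2: s1:13  s2:9  s3:7  s4:7  s5:0 → peak 13
Item 2@3: s1:13  s2:7  s3:9  s4:7  s5:0 → peak 13
Item 2@4: s1:13  s2:7  s3:7  s4:9  s5:0 → peak 13
Item 2@5: s1:13  s2:7  s3:7  s4:7  s5:2 → peak 13
Best is Item 2@2, peak 13.

13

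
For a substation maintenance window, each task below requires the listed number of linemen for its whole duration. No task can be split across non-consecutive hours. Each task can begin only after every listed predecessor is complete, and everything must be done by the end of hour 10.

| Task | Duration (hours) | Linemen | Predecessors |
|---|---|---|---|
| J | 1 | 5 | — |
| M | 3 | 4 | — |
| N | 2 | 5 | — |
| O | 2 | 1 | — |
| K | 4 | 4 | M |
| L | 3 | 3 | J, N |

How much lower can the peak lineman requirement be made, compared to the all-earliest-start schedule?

Early-start peak: h1:15  h2:10  h3:7  h4:7  h5:7  h6:4  h7:4  h8:0  h9:0  h10:0 ⇒ 15.
Leveled (J@1, M@2, N@5, O@1, K@7, L@7): h1:6  h2:5  h3:4  h4:4  h5:5  h6:5  h7:7  h8:7  h9:7  h10:4 ⇒ 7.
Reduction 15 − 7 = 8.

8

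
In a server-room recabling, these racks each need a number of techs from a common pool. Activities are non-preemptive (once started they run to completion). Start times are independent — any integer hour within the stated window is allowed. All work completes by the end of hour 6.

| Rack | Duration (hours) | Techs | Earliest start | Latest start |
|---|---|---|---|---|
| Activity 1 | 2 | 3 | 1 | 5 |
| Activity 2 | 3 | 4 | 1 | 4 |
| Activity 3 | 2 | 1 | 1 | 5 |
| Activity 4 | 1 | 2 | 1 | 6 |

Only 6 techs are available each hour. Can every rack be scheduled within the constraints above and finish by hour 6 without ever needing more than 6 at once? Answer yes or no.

yes

Schedule Activity 1@1, Activity 2@3, Activity 3@1, Activity 4@6: h1:4  h2:4  h3:4  h4:4  h5:4  h6:2 — peak 4 ≤ 6.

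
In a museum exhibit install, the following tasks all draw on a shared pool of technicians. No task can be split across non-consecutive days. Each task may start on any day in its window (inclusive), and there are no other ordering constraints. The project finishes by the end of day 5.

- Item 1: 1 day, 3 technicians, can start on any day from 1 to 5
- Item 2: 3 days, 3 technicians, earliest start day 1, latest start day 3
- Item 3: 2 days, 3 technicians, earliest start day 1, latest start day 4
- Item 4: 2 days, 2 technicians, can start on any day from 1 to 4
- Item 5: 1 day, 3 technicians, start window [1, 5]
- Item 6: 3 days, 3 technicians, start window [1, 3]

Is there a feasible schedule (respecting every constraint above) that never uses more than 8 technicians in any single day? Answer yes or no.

Schedule Item 1@1, Item 2@1, Item 3@4, Item 4@1, Item 5@2, Item 6@3: d1:8  d2:8  d3:6  d4:6  d5:6 — peak 8 ≤ 8.

yes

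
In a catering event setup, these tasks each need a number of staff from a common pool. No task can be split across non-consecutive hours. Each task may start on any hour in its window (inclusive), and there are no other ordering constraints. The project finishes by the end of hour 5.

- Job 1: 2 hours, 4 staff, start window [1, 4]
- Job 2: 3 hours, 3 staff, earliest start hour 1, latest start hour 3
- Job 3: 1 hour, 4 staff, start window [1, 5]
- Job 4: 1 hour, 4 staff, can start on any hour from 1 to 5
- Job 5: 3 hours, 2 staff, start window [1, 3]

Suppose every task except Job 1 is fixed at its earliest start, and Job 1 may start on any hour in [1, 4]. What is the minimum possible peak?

13

Job 1@1: h1:17  h2:9  h3:5  h4:0  h5:0 → peak 17
Job 1@2: h1:13  h2:9  h3:9  h4:0  h5:0 → peak 13
Job 1@3: h1:13  h2:5  h3:9  h4:4  h5:0 → peak 13
Job 1@4: h1:13  h2:5  h3:5  h4:4  h5:4 → peak 13
Best is Job 1@2, peak 13.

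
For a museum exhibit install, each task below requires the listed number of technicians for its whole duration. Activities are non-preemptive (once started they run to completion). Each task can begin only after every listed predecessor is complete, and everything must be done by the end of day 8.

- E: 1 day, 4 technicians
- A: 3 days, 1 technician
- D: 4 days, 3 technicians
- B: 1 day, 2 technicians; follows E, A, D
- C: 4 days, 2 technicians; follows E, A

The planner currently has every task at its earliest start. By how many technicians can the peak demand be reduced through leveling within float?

Early-start peak: d1:8  d2:4  d3:4  d4:5  d5:4  d6:2  d7:2  d8:0 ⇒ 8.
Leveled (E@1, A@1, D@2, B@6, C@4): d1:5  d2:4  d3:4  d4:5  d5:5  d6:4  d7:2  d8:0 ⇒ 5.
Reduction 8 − 5 = 3.

3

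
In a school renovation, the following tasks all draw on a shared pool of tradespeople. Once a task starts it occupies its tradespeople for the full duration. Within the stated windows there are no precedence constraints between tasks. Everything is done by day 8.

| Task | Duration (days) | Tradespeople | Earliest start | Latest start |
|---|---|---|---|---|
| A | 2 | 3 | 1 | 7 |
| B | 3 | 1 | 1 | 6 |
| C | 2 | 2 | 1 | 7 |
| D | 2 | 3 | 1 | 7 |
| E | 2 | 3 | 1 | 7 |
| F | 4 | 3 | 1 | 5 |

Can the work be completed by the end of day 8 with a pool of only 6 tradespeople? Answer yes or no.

Schedule A@1, B@1, C@1, D@3, E@4, F@5: d1:6  d2:6  d3:4  d4:6  d5:6  d6:3  d7:3  d8:3 — peak 6 ≤ 6.

yes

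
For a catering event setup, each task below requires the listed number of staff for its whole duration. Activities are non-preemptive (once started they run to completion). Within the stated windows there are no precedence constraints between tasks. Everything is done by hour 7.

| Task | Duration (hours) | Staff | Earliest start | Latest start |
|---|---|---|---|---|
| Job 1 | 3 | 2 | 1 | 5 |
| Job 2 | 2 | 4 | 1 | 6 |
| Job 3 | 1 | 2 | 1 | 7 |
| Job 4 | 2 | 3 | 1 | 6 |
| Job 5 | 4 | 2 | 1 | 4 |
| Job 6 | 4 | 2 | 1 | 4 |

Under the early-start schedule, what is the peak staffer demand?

Early-start schedule: Job 1@1, Job 2@1, Job 3@1, Job 4@1, Job 5@1, Job 6@1.
Load per hour: hour 1: 15, hour 2: 13, hour 3: 6, hour 4: 4, hour 5: 0, hour 6: 0, hour 7: 0.
Peak is 15.

15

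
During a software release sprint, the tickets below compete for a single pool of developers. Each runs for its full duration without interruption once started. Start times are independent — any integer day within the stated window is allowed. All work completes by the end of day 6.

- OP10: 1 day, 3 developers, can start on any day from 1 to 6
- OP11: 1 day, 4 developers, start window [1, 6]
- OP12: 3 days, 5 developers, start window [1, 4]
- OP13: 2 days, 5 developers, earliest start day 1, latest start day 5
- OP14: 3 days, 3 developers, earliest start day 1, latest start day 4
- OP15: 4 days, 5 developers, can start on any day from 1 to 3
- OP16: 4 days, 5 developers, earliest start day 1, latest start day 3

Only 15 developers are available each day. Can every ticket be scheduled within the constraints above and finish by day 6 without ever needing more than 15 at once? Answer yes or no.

Schedule OP10@1, OP11@1, OP12@4, OP13@1, OP14@1, OP15@2, OP16@3: d1:15  d2:13  d3:13  d4:15  d5:15  d6:10 — peak 15 ≤ 15.

yes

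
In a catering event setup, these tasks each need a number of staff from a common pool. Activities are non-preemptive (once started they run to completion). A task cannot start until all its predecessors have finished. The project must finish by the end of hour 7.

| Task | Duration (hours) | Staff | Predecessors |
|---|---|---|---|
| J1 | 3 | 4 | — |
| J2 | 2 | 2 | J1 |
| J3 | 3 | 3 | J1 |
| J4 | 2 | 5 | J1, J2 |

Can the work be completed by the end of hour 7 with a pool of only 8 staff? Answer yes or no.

yes

Schedule J1@1, J2@4, J3@4, J4@6: h1:4  h2:4  h3:4  h4:5  h5:5  h6:8  h7:5 — peak 8 ≤ 8.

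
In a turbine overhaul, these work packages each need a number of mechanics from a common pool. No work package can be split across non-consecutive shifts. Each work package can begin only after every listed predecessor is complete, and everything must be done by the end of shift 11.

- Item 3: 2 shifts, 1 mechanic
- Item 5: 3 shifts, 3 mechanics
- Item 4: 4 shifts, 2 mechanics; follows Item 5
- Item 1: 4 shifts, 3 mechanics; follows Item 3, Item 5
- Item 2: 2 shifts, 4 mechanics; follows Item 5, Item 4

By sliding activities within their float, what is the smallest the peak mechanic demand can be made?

5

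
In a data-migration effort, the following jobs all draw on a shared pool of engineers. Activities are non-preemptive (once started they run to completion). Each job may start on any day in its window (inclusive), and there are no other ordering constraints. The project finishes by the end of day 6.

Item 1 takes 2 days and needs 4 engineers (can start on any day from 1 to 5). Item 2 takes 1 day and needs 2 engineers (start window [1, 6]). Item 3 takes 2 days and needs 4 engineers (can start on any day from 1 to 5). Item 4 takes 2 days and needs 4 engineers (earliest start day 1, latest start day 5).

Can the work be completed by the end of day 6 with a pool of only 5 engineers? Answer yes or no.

no

The minimum achievable peak is 6; 5 < 6, so no feasible schedule stays within the cap.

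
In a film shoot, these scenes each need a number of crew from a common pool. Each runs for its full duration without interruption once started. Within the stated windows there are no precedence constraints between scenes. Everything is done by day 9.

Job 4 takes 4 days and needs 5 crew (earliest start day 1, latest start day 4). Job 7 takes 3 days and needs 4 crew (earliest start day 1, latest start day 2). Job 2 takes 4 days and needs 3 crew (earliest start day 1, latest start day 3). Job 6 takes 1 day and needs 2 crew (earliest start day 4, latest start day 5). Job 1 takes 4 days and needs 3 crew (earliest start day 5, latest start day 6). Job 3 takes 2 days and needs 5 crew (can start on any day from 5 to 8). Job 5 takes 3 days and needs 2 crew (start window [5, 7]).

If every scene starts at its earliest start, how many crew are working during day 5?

At early start, day 5 has: Job 1, Job 3, Job 5.
Demand: 3 + 5 + 2 = 10.

10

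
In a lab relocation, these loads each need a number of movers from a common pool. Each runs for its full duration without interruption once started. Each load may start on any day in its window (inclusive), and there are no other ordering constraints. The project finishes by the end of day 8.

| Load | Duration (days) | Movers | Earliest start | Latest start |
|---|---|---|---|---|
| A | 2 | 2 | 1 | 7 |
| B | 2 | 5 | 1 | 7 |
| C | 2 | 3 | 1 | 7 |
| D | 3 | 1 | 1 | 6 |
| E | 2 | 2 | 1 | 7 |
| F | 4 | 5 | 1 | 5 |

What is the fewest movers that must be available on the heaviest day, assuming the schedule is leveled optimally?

Early-start (A@1, B@1, C@1, D@1, E@1, F@1) gives peak 18: d1:18  d2:18  d3:6  d4:5  d5:0  d6:0  d7:0  d8:0.
Shift C→3, D→3, E→3, F→5.
Schedule A@1, B@1, C@3, D@3, E@3, F@5: d1:7  d2:7  d3:6  d4:6  d5:6  d6:5  d7:5  d8:5 — peak 7.

7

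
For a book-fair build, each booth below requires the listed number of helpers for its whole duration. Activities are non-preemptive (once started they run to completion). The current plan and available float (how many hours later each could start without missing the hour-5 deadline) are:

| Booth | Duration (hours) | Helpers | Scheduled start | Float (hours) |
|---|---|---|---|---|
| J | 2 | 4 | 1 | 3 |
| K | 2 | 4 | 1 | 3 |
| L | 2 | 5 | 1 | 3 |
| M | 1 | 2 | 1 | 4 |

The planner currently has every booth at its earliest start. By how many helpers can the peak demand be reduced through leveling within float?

7

Early-start peak: h1:15  h2:13  h3:0  h4:0  h5:0 ⇒ 15.
Leveled (J@1, K@1, L@3, M@3): h1:8  h2:8  h3:7  h4:5  h5:0 ⇒ 8.
Reduction 15 − 8 = 7.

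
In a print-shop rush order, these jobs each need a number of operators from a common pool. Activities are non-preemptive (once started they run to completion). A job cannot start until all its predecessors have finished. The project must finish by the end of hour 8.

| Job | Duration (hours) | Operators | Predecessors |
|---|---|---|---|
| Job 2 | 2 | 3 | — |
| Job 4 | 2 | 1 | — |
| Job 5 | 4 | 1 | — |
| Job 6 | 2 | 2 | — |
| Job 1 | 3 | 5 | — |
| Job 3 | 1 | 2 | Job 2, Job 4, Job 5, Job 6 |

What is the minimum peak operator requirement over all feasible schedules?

Early-start (Job 2@1, Job 4@1, Job 5@1, Job 6@1, Job 1@1, Job 3@5) gives peak 12: h1:12  h2:12  h3:6  h4:1  h5:2  h6:0  h7:0  h8:0.
Shift Job 6→3, Job 1→5, Job 3→8.
Schedule Job 2@1, Job 4@1, Job 5@1, Job 6@3, Job 1@5, Job 3@8: h1:5  h2:5  h3:3  h4:3  h5:5  h6:5  h7:5  h8:2 — peak 5.
Total operator-hours = 33 over 8 hours ⇒ peak ≥ ⌈33/8⌉ = 5, so 5 is optimal.

5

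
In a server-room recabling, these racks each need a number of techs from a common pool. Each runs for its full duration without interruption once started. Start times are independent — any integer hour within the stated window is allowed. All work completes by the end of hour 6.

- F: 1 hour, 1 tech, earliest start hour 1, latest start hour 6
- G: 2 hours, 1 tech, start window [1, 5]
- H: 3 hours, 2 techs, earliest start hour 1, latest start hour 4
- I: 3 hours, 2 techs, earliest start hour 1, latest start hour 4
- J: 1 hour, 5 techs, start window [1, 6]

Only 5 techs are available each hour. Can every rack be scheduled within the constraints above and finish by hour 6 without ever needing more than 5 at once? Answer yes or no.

yes

Schedule F@1, G@1, H@1, I@2, J@5: h1:4  h2:5  h3:4  h4:2  h5:5  h6:0 — peak 5 ≤ 5.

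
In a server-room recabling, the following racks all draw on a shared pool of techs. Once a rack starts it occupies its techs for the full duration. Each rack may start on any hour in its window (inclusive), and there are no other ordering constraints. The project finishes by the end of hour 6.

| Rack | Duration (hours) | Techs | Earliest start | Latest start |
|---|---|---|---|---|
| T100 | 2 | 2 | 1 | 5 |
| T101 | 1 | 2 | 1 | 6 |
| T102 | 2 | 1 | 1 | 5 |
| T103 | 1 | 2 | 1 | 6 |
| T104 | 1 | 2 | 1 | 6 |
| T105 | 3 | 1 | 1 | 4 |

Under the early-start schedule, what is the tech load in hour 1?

At early start, hour 1 has: T100, T101, T102, T103, T104, T105.
Demand: 2 + 2 + 1 + 2 + 2 + 1 = 10.

10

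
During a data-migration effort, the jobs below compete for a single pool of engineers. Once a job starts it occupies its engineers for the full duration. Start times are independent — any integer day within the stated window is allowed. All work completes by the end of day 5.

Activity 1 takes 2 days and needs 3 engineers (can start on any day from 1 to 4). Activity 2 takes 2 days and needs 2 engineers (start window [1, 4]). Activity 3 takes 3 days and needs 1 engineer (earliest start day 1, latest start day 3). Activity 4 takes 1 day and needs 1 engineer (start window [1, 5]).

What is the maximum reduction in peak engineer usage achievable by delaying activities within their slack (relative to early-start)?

Early-start peak: d1:7  d2:6  d3:1  d4:0  d5:0 ⇒ 7.
Leveled (Activity 1@1, Activity 2@3, Activity 3@3, Activity 4@5): d1:3  d2:3  d3:3  d4:3  d5:2 ⇒ 3.
Reduction 7 − 3 = 4.

4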